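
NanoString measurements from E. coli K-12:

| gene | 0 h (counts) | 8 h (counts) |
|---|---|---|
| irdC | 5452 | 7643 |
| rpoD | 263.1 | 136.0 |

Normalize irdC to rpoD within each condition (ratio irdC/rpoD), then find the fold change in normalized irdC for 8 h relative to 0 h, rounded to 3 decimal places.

2.712

irdC/rpoD (0 h) = 5452 / 263.1 = 20.722
irdC/rpoD (8 h) = 7643 / 136.0 = 56.199
Fold change = 56.199 / 20.722 = 2.7120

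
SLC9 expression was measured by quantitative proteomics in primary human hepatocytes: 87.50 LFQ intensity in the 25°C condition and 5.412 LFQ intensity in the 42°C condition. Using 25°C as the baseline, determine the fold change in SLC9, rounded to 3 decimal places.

Fold change = 5.412 / 87.50 = 0.0619
SLC9 is downregulated.

0.062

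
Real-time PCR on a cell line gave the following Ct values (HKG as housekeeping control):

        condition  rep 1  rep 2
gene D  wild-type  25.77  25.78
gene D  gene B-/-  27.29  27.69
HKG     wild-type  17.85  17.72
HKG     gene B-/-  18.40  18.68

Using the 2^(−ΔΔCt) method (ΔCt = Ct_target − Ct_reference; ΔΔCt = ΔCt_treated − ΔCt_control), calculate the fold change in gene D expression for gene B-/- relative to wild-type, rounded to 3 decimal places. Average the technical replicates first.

0.514

Mean Ct: gene D wild-type 25.775; gene D gene B-/- 27.490; HKG wild-type 17.785; HKG gene B-/- 18.540
ΔCt(wild-type) = 25.775 − 17.785 = 7.990
ΔCt(gene B-/-) = 27.490 − 18.540 = 8.950
ΔΔCt = 8.950 − 7.990 = 0.960
Fold change = 2^(−0.960) = 0.5141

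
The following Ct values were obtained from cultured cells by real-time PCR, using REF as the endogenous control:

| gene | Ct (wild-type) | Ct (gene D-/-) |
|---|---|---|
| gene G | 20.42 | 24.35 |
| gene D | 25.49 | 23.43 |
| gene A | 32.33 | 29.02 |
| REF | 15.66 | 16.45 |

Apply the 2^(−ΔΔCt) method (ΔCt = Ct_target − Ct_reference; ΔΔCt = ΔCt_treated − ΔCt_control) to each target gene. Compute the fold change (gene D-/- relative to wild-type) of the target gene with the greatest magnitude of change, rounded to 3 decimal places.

gene G: ΔΔCt = (24.35−16.45) − (20.42−15.66) = 7.90 − 4.76 = 3.14; fold change = 2^-3.14 = 0.113
gene D: ΔΔCt = (23.43−16.45) − (25.49−15.66) = 6.98 − 9.83 = -2.85; fold change = 2^2.85 = 7.210
gene A: ΔΔCt = (29.02−16.45) − (32.33−15.66) = 12.57 − 16.67 = -4.10; fold change = 2^4.10 = 17.148
gene A has the largest |ΔΔCt| = 4.10.

17.148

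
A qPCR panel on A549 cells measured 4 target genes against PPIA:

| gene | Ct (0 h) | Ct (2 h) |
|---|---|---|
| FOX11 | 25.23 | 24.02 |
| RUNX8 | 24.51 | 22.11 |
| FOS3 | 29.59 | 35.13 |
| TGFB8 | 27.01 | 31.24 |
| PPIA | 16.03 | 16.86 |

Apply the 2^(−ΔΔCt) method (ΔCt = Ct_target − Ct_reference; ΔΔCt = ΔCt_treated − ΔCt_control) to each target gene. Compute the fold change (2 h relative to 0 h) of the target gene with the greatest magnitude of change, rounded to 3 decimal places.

FOX11: ΔΔCt = (24.02−16.86) − (25.23−16.03) = 7.16 − 9.20 = -2.04; fold change = 2^2.04 = 4.112
RUNX8: ΔΔCt = (22.11−16.86) − (24.51−16.03) = 5.25 − 8.48 = -3.23; fold change = 2^3.23 = 9.383
FOS3: ΔΔCt = (35.13−16.86) − (29.59−16.03) = 18.27 − 13.56 = 4.71; fold change = 2^-4.71 = 0.038
TGFB8: ΔΔCt = (31.24−16.86) − (27.01−16.03) = 14.38 − 10.98 = 3.40; fold change = 2^-3.40 = 0.095
FOS3 has the largest |ΔΔCt| = 4.71.

0.038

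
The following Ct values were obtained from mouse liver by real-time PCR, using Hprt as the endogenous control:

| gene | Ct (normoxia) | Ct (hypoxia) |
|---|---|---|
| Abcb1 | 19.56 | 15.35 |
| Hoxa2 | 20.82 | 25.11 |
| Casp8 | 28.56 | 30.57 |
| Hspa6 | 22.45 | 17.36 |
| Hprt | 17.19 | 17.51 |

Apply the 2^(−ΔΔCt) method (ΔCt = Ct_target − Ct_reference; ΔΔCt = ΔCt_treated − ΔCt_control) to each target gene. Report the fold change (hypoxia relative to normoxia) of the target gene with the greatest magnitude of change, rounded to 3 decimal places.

42.518

Abcb1: ΔΔCt = (15.35−17.51) − (19.56−17.19) = -2.16 − 2.37 = -4.53; fold change = 2^4.53 = 23.103
Hoxa2: ΔΔCt = (25.11−17.51) − (20.82−17.19) = 7.60 − 3.63 = 3.97; fold change = 2^-3.97 = 0.064
Casp8: ΔΔCt = (30.57−17.51) − (28.56−17.19) = 13.06 − 11.37 = 1.69; fold change = 2^-1.69 = 0.310
Hspa6: ΔΔCt = (17.36−17.51) − (22.45−17.19) = -0.15 − 5.26 = -5.41; fold change = 2^5.41 = 42.518
Hspa6 has the largest |ΔΔCt| = 5.41.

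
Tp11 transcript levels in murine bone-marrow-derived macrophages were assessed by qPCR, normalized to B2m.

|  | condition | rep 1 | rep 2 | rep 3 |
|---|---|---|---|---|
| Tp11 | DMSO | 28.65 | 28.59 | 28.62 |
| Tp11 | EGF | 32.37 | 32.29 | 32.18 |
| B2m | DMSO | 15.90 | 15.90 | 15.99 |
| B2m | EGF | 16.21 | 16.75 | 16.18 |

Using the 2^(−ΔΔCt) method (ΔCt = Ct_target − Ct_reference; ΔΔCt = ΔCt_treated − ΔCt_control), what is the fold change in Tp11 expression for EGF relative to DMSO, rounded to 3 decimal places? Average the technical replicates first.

0.108

Mean Ct: Tp11 DMSO 28.620; Tp11 EGF 32.280; B2m DMSO 15.930; B2m EGF 16.380
ΔCt(DMSO) = 28.620 − 15.930 = 12.690
ΔCt(EGF) = 32.280 − 16.380 = 15.900
ΔΔCt = 15.900 − 12.690 = 3.210
Fold change = 2^(−3.210) = 0.1081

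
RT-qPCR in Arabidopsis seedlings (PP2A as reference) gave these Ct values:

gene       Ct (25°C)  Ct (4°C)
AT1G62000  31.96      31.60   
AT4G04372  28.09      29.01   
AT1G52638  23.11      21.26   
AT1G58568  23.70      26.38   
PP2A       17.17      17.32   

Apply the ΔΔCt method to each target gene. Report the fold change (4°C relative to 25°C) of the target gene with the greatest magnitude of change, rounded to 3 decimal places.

AT1G62000: ΔΔCt = (31.60−17.32) − (31.96−17.17) = 14.28 − 14.79 = -0.51; fold change = 2^0.51 = 1.424
AT4G04372: ΔΔCt = (29.01−17.32) − (28.09−17.17) = 11.69 − 10.92 = 0.77; fold change = 2^-0.77 = 0.586
AT1G52638: ΔΔCt = (21.26−17.32) − (23.11−17.17) = 3.94 − 5.94 = -2.00; fold change = 2^2.00 = 4.000
AT1G58568: ΔΔCt = (26.38−17.32) − (23.70−17.17) = 9.06 − 6.53 = 2.53; fold change = 2^-2.53 = 0.173
AT1G58568 has the largest |ΔΔCt| = 2.53.

0.173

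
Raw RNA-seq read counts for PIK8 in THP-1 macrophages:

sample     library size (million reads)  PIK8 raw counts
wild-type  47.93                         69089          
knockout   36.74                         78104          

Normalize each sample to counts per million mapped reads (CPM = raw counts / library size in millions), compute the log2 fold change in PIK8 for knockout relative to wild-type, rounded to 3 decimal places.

CPM(wild-type) = 69089 / 47.93 = 1441.4563
CPM(knockout) = 78104 / 36.74 = 2125.8574
Fold change = 2125.8574 / 1441.4563 = 1.47480
log2(1.47480) = 0.5605

0.561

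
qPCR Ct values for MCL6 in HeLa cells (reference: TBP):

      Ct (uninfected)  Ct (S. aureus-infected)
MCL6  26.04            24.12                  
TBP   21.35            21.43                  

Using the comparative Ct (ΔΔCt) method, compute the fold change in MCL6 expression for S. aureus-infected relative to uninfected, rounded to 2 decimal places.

4.00

ΔCt(uninfected) = 26.040 − 21.350 = 4.690
ΔCt(S. aureus-infected) = 24.120 − 21.430 = 2.690
ΔΔCt = 2.690 − 4.690 = -2.000
Fold change = 2^(−(-2.000)) = 2^2.000 = 4.000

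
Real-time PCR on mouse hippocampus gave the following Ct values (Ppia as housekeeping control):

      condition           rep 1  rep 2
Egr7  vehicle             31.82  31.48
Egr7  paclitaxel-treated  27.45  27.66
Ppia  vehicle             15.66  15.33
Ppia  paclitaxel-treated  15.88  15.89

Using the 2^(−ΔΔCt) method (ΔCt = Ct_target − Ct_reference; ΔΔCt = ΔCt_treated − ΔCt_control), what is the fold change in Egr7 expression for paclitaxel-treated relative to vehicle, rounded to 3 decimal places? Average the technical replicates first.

22.393

Mean Ct: Egr7 vehicle 31.650; Egr7 paclitaxel-treated 27.555; Ppia vehicle 15.495; Ppia paclitaxel-treated 15.885
ΔCt(vehicle) = 31.650 − 15.495 = 16.155
ΔCt(paclitaxel-treated) = 27.555 − 15.885 = 11.670
ΔΔCt = 11.670 − 16.155 = -4.485
Fold change = 2^(−(-4.485)) = 2^4.485 = 22.3934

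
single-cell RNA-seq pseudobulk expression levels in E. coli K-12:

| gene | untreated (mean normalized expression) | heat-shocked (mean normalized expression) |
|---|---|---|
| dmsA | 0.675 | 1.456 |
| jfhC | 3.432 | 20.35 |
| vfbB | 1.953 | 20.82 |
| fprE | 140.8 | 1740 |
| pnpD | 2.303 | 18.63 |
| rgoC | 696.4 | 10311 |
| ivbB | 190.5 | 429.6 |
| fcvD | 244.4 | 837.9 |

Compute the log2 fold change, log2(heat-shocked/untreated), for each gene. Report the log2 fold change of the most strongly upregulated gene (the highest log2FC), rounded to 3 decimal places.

log2(1.456/0.675) = 1.109  (dmsA)
log2(20.35/3.432) = 2.568  (jfhC)
log2(20.82/1.953) = 3.414  (vfbB)
log2(1740/140.8) = 3.627  (fprE)
log2(18.63/2.303) = 3.016  (pnpD)
log2(10311/696.4) = 3.888  (rgoC)
log2(429.6/190.5) = 1.173  (ivbB)
log2(837.9/244.4) = 1.778  (fcvD)
rgoC is most strongly upregulated.

3.888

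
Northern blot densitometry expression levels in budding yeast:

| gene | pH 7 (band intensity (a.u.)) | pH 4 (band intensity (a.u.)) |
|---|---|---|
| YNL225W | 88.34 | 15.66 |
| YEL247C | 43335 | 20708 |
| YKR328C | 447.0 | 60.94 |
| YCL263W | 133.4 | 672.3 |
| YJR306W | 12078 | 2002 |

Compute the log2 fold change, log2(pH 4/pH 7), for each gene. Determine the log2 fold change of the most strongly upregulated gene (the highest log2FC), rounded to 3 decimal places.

2.333

log2(15.66/88.34) = -2.496  (YNL225W)
log2(20708/43335) = -1.065  (YEL247C)
log2(60.94/447.0) = -2.875  (YKR328C)
log2(672.3/133.4) = 2.333  (YCL263W)
log2(2002/12078) = -2.593  (YJR306W)
YCL263W is most strongly upregulated.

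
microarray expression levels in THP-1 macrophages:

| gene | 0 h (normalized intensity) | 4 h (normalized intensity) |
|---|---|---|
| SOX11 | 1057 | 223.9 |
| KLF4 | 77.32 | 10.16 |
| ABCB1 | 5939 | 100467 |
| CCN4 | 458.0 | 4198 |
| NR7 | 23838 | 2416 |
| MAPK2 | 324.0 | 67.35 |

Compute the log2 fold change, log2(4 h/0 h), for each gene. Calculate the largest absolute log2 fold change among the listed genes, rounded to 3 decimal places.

log2(223.9/1057) = -2.239  (SOX11)
log2(10.16/77.32) = -2.928  (KLF4)
log2(100467/5939) = 4.080  (ABCB1)
log2(4198/458.0) = 3.196  (CCN4)
log2(2416/23838) = -3.303  (NR7)
log2(67.35/324.0) = -2.266  (MAPK2)
The largest magnitude belongs to ABCB1.

4.080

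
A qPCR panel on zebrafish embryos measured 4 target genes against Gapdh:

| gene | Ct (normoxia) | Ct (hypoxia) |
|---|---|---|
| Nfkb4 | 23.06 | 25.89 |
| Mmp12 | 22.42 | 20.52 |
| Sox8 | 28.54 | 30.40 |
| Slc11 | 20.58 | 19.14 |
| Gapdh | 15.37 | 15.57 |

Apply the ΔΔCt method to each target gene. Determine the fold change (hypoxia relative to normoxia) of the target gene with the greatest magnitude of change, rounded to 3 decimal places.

0.162

Nfkb4: ΔΔCt = (25.89−15.57) − (23.06−15.37) = 10.32 − 7.69 = 2.63; fold change = 2^-2.63 = 0.162
Mmp12: ΔΔCt = (20.52−15.57) − (22.42−15.37) = 4.95 − 7.05 = -2.10; fold change = 2^2.10 = 4.287
Sox8: ΔΔCt = (30.40−15.57) − (28.54−15.37) = 14.83 − 13.17 = 1.66; fold change = 2^-1.66 = 0.316
Slc11: ΔΔCt = (19.14−15.57) − (20.58−15.37) = 3.57 − 5.21 = -1.64; fold change = 2^1.64 = 3.117
Nfkb4 has the largest |ΔΔCt| = 2.63.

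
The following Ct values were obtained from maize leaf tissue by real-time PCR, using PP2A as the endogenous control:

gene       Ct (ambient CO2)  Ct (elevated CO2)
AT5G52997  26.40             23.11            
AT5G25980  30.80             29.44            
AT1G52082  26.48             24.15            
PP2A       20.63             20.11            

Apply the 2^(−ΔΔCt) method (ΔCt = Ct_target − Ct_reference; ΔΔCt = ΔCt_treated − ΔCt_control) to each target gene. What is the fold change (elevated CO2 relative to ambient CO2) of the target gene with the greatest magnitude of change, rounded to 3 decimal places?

AT5G52997: ΔΔCt = (23.11−20.11) − (26.40−20.63) = 3.00 − 5.77 = -2.77; fold change = 2^2.77 = 6.821
AT5G25980: ΔΔCt = (29.44−20.11) − (30.80−20.63) = 9.33 − 10.17 = -0.84; fold change = 2^0.84 = 1.790
AT1G52082: ΔΔCt = (24.15−20.11) − (26.48−20.63) = 4.04 − 5.85 = -1.81; fold change = 2^1.81 = 3.506
AT5G52997 has the largest |ΔΔCt| = 2.77.

6.821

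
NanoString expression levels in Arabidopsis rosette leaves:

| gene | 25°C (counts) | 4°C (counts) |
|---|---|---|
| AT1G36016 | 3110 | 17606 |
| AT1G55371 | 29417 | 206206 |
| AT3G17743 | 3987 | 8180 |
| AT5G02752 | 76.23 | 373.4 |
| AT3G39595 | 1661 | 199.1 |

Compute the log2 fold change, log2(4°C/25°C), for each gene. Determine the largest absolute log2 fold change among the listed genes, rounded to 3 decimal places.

3.060

log2(17606/3110) = 2.501  (AT1G36016)
log2(206206/29417) = 2.809  (AT1G55371)
log2(8180/3987) = 1.037  (AT3G17743)
log2(373.4/76.23) = 2.292  (AT5G02752)
log2(199.1/1661) = -3.060  (AT3G39595)
The largest magnitude belongs to AT3G39595.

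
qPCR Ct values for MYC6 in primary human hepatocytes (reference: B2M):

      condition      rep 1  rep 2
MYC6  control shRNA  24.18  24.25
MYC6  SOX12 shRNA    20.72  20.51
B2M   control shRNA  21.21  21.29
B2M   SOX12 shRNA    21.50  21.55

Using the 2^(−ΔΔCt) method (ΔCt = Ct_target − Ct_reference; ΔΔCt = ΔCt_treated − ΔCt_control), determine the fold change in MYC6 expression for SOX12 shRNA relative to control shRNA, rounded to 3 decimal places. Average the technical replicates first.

14.672

Mean Ct: MYC6 control shRNA 24.215; MYC6 SOX12 shRNA 20.615; B2M control shRNA 21.250; B2M SOX12 shRNA 21.525
ΔCt(control shRNA) = 24.215 − 21.250 = 2.965
ΔCt(SOX12 shRNA) = 20.615 − 21.525 = -0.910
ΔΔCt = -0.910 − 2.965 = -3.875
Fold change = 2^(−(-3.875)) = 2^3.875 = 14.6721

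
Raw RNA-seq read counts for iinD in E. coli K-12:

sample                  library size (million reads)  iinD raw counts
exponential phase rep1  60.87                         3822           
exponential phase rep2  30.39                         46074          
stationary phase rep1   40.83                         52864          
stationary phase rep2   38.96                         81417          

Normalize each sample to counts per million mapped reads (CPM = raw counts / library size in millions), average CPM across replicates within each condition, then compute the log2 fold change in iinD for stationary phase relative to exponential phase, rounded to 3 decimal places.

CPM(exponential phase rep1) = 3822 / 60.87 = 62.7896
CPM(exponential phase rep2) = 46074 / 30.39 = 1516.0908
CPM(stationary phase rep1) = 52864 / 40.83 = 1294.7343
CPM(stationary phase rep2) = 81417 / 38.96 = 2089.7587
mean CPM(exponential phase) = 789.4402; mean CPM(stationary phase) = 1692.2465
Fold change = 1692.2465 / 789.4402 = 2.14360
log2(2.14360) = 1.1000

1.100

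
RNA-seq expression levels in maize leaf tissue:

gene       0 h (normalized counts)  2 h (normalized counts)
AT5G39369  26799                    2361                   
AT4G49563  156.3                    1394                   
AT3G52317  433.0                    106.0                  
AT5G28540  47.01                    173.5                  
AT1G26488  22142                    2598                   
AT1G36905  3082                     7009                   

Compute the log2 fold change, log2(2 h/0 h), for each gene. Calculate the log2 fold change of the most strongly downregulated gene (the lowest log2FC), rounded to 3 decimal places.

log2(2361/26799) = -3.505  (AT5G39369)
log2(1394/156.3) = 3.157  (AT4G49563)
log2(106.0/433.0) = -2.030  (AT3G52317)
log2(173.5/47.01) = 1.884  (AT5G28540)
log2(2598/22142) = -3.091  (AT1G26488)
log2(7009/3082) = 1.185  (AT1G36905)
AT5G39369 is most strongly downregulated.

-3.505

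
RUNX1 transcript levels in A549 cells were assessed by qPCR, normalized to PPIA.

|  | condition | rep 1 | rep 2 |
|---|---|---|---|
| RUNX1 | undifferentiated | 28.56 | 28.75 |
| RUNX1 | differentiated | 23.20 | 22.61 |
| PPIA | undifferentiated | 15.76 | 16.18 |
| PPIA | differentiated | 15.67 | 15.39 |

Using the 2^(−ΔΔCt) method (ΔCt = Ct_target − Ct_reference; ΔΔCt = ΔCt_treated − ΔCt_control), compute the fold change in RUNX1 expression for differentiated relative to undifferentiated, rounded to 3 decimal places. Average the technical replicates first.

Mean Ct: RUNX1 undifferentiated 28.655; RUNX1 differentiated 22.905; PPIA undifferentiated 15.970; PPIA differentiated 15.530
ΔCt(undifferentiated) = 28.655 − 15.970 = 12.685
ΔCt(differentiated) = 22.905 − 15.530 = 7.375
ΔΔCt = 7.375 − 12.685 = -5.310
Fold change = 2^(−(-5.310)) = 2^5.310 = 39.6706

39.671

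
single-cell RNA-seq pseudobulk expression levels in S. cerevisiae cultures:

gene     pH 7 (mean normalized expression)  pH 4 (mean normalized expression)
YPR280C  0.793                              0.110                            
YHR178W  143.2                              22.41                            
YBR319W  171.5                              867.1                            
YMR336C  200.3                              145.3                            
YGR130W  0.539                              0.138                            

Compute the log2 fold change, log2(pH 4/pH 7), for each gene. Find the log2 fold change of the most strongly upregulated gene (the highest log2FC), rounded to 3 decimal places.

2.338

log2(0.110/0.793) = -2.850  (YPR280C)
log2(22.41/143.2) = -2.676  (YHR178W)
log2(867.1/171.5) = 2.338  (YBR319W)
log2(145.3/200.3) = -0.463  (YMR336C)
log2(0.138/0.539) = -1.966  (YGR130W)
YBR319W is most strongly upregulated.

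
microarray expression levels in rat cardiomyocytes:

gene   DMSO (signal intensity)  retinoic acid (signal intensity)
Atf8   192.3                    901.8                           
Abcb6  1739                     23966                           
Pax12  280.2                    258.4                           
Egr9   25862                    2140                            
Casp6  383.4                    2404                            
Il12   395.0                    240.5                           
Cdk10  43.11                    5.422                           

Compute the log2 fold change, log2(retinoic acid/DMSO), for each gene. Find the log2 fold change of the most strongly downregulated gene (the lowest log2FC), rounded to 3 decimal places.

log2(901.8/192.3) = 2.229  (Atf8)
log2(23966/1739) = 3.785  (Abcb6)
log2(258.4/280.2) = -0.117  (Pax12)
log2(2140/25862) = -3.595  (Egr9)
log2(2404/383.4) = 2.649  (Casp6)
log2(240.5/395.0) = -0.716  (Il12)
log2(5.422/43.11) = -2.991  (Cdk10)
Egr9 is most strongly downregulated.

-3.595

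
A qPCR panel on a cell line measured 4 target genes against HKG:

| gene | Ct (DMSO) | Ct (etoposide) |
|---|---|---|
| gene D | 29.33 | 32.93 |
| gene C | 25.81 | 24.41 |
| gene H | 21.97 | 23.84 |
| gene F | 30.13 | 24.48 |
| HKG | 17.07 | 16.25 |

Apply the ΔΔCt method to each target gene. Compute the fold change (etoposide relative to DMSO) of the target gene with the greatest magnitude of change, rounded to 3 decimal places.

28.443

gene D: ΔΔCt = (32.93−16.25) − (29.33−17.07) = 16.68 − 12.26 = 4.42; fold change = 2^-4.42 = 0.047
gene C: ΔΔCt = (24.41−16.25) − (25.81−17.07) = 8.16 − 8.74 = -0.58; fold change = 2^0.58 = 1.495
gene H: ΔΔCt = (23.84−16.25) − (21.97−17.07) = 7.59 − 4.90 = 2.69; fold change = 2^-2.69 = 0.155
gene F: ΔΔCt = (24.48−16.25) − (30.13−17.07) = 8.23 − 13.06 = -4.83; fold change = 2^4.83 = 28.443
gene F has the largest |ΔΔCt| = 4.83.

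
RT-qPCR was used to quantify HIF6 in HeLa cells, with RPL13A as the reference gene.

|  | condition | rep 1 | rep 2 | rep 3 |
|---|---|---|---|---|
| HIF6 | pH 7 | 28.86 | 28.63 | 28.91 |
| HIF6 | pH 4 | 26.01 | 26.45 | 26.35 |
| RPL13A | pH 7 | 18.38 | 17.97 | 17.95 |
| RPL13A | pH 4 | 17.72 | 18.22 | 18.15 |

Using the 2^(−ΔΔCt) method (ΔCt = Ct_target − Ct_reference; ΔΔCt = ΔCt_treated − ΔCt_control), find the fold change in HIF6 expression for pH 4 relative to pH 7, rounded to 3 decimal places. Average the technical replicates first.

5.502

Mean Ct: HIF6 pH 7 28.800; HIF6 pH 4 26.270; RPL13A pH 7 18.100; RPL13A pH 4 18.030
ΔCt(pH 7) = 28.800 − 18.100 = 10.700
ΔCt(pH 4) = 26.270 − 18.030 = 8.240
ΔΔCt = 8.240 − 10.700 = -2.460
Fold change = 2^(−(-2.460)) = 2^2.460 = 5.5022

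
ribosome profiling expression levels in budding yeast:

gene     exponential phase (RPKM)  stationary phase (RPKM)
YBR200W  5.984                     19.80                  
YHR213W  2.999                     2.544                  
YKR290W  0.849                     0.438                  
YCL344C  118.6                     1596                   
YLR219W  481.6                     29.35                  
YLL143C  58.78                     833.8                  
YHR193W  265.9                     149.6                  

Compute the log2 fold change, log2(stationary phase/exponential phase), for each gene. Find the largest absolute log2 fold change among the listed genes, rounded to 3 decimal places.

log2(19.80/5.984) = 1.726  (YBR200W)
log2(2.544/2.999) = -0.237  (YHR213W)
log2(0.438/0.849) = -0.955  (YKR290W)
log2(1596/118.6) = 3.750  (YCL344C)
log2(29.35/481.6) = -4.036  (YLR219W)
log2(833.8/58.78) = 3.826  (YLL143C)
log2(149.6/265.9) = -0.830  (YHR193W)
The largest magnitude belongs to YLR219W.

4.036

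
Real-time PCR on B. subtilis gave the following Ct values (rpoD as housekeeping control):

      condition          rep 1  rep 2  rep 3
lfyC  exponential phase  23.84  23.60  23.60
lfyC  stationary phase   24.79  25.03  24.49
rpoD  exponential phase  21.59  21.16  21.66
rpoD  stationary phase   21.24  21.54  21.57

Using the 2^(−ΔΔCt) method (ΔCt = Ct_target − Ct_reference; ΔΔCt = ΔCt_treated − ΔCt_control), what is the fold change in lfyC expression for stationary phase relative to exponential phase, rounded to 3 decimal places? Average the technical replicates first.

Mean Ct: lfyC exponential phase 23.680; lfyC stationary phase 24.770; rpoD exponential phase 21.470; rpoD stationary phase 21.450
ΔCt(exponential phase) = 23.680 − 21.470 = 2.210
ΔCt(stationary phase) = 24.770 − 21.450 = 3.320
ΔΔCt = 3.320 − 2.210 = 1.110
Fold change = 2^(−1.110) = 0.4633

0.463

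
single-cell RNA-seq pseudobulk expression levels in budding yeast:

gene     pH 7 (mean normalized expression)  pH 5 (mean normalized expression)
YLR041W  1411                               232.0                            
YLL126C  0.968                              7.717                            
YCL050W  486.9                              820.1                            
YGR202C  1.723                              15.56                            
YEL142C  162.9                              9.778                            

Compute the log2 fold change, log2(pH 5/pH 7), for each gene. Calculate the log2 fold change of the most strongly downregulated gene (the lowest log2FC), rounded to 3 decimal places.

-4.058

log2(232.0/1411) = -2.605  (YLR041W)
log2(7.717/0.968) = 2.995  (YLL126C)
log2(820.1/486.9) = 0.752  (YCL050W)
log2(15.56/1.723) = 3.175  (YGR202C)
log2(9.778/162.9) = -4.058  (YEL142C)
YEL142C is most strongly downregulated.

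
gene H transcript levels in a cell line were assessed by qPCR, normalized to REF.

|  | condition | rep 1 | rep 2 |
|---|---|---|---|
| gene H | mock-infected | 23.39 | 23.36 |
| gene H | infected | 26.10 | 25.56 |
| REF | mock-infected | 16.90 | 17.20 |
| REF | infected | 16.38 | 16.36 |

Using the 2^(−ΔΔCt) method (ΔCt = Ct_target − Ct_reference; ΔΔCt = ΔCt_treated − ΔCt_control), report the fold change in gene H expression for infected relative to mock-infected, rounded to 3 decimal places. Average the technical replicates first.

0.114

Mean Ct: gene H mock-infected 23.375; gene H infected 25.830; REF mock-infected 17.050; REF infected 16.370
ΔCt(mock-infected) = 23.375 − 17.050 = 6.325
ΔCt(infected) = 25.830 − 16.370 = 9.460
ΔΔCt = 9.460 − 6.325 = 3.135
Fold change = 2^(−3.135) = 0.1138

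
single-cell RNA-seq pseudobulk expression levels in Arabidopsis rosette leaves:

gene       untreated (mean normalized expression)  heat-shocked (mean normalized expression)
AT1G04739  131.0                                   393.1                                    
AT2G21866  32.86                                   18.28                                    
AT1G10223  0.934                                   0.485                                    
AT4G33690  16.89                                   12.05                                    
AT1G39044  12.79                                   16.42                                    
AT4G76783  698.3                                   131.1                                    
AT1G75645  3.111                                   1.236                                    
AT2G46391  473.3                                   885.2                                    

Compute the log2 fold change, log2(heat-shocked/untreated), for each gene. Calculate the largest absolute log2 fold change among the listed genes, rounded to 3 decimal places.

2.413

log2(393.1/131.0) = 1.585  (AT1G04739)
log2(18.28/32.86) = -0.846  (AT2G21866)
log2(0.485/0.934) = -0.945  (AT1G10223)
log2(12.05/16.89) = -0.487  (AT4G33690)
log2(16.42/12.79) = 0.360  (AT1G39044)
log2(131.1/698.3) = -2.413  (AT4G76783)
log2(1.236/3.111) = -1.332  (AT1G75645)
log2(885.2/473.3) = 0.903  (AT2G46391)
The largest magnitude belongs to AT4G76783.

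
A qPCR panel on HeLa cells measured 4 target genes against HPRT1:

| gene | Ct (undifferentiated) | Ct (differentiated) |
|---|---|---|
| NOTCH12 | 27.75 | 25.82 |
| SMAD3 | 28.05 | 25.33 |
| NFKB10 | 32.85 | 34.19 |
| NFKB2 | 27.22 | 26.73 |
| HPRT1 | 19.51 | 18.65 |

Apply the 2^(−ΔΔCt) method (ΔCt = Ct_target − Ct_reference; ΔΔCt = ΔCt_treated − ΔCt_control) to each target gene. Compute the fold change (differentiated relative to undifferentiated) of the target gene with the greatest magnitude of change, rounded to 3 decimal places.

NOTCH12: ΔΔCt = (25.82−18.65) − (27.75−19.51) = 7.17 − 8.24 = -1.07; fold change = 2^1.07 = 2.099
SMAD3: ΔΔCt = (25.33−18.65) − (28.05−19.51) = 6.68 − 8.54 = -1.86; fold change = 2^1.86 = 3.630
NFKB10: ΔΔCt = (34.19−18.65) − (32.85−19.51) = 15.54 − 13.34 = 2.20; fold change = 2^-2.20 = 0.218
NFKB2: ΔΔCt = (26.73−18.65) − (27.22−19.51) = 8.08 − 7.71 = 0.37; fold change = 2^-0.37 = 0.774
NFKB10 has the largest |ΔΔCt| = 2.20.

0.218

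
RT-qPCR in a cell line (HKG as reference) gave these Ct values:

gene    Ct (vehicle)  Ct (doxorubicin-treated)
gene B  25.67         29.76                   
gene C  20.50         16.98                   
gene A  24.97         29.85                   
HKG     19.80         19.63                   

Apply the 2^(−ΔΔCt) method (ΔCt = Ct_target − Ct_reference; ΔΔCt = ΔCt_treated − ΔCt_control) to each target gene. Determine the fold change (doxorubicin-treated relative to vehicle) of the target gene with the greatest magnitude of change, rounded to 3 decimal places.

0.030

gene B: ΔΔCt = (29.76−19.63) − (25.67−19.80) = 10.13 − 5.87 = 4.26; fold change = 2^-4.26 = 0.052
gene C: ΔΔCt = (16.98−19.63) − (20.50−19.80) = -2.65 − 0.70 = -3.35; fold change = 2^3.35 = 10.196
gene A: ΔΔCt = (29.85−19.63) − (24.97−19.80) = 10.22 − 5.17 = 5.05; fold change = 2^-5.05 = 0.030
gene A has the largest |ΔΔCt| = 5.05.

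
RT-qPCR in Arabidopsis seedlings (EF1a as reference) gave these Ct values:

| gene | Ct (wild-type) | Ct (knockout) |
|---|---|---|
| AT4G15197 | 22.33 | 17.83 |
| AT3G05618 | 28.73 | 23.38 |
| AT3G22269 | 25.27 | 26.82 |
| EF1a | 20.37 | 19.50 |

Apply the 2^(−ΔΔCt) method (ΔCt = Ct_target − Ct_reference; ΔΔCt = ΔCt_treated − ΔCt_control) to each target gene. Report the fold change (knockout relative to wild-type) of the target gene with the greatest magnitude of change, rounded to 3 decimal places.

AT4G15197: ΔΔCt = (17.83−19.50) − (22.33−20.37) = -1.67 − 1.96 = -3.63; fold change = 2^3.63 = 12.381
AT3G05618: ΔΔCt = (23.38−19.50) − (28.73−20.37) = 3.88 − 8.36 = -4.48; fold change = 2^4.48 = 22.316
AT3G22269: ΔΔCt = (26.82−19.50) − (25.27−20.37) = 7.32 − 4.90 = 2.42; fold change = 2^-2.42 = 0.187
AT3G05618 has the largest |ΔΔCt| = 4.48.

22.316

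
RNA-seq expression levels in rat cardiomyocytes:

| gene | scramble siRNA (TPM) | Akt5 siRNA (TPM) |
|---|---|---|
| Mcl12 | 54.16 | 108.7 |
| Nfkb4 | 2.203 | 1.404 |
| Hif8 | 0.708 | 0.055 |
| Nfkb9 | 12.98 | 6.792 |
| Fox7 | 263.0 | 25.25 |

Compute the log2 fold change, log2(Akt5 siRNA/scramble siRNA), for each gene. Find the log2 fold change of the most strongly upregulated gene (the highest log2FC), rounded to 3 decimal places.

log2(108.7/54.16) = 1.005  (Mcl12)
log2(1.404/2.203) = -0.650  (Nfkb4)
log2(0.055/0.708) = -3.686  (Hif8)
log2(6.792/12.98) = -0.934  (Nfkb9)
log2(25.25/263.0) = -3.381  (Fox7)
Mcl12 is most strongly upregulated.

1.005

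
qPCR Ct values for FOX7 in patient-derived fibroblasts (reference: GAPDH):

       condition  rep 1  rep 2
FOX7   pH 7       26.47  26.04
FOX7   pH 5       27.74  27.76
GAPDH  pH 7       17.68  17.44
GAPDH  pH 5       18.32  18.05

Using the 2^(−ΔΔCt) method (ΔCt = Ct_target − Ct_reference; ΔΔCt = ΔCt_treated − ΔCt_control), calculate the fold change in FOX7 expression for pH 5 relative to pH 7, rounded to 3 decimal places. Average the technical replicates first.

0.547

Mean Ct: FOX7 pH 7 26.255; FOX7 pH 5 27.750; GAPDH pH 7 17.560; GAPDH pH 5 18.185
ΔCt(pH 7) = 26.255 − 17.560 = 8.695
ΔCt(pH 5) = 27.750 − 18.185 = 9.565
ΔΔCt = 9.565 − 8.695 = 0.870
Fold change = 2^(−0.870) = 0.5471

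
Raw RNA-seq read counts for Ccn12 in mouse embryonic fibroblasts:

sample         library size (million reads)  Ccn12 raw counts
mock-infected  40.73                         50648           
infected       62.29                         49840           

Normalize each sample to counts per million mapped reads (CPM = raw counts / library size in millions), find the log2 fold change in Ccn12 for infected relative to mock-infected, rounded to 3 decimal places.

CPM(mock-infected) = 50648 / 40.73 = 1243.5060
CPM(infected) = 49840 / 62.29 = 800.1284
Fold change = 800.1284 / 1243.5060 = 0.64345
log2(0.64345) = -0.6361

-0.636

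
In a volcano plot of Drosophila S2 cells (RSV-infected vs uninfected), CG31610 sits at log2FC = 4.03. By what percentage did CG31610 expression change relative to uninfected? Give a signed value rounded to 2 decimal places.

Fold change = 2^(4.03) = 16.3362
Percent change = (FC − 1) × 100% = (16.3362 − 1) × 100 = 1533.62%

1533.62%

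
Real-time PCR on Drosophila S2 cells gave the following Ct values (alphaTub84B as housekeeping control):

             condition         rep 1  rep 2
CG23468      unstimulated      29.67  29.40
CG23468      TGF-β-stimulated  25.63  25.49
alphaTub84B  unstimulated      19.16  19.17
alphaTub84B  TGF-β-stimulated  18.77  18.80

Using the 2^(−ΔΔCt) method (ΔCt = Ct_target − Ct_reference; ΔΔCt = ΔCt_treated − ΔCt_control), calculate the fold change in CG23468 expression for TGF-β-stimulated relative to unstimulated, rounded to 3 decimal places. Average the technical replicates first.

Mean Ct: CG23468 unstimulated 29.535; CG23468 TGF-β-stimulated 25.560; alphaTub84B unstimulated 19.165; alphaTub84B TGF-β-stimulated 18.785
ΔCt(unstimulated) = 29.535 − 19.165 = 10.370
ΔCt(TGF-β-stimulated) = 25.560 − 18.785 = 6.775
ΔΔCt = 6.775 − 10.370 = -3.595
Fold change = 2^(−(-3.595)) = 2^3.595 = 12.0838

12.084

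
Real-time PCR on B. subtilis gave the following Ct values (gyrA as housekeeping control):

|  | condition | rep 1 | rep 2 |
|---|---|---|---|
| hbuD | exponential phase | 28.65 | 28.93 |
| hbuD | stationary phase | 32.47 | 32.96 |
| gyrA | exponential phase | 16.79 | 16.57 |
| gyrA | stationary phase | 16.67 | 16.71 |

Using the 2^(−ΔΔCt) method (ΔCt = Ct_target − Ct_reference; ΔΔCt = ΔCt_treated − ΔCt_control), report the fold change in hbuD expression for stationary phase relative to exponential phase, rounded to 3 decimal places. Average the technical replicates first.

0.066

Mean Ct: hbuD exponential phase 28.790; hbuD stationary phase 32.715; gyrA exponential phase 16.680; gyrA stationary phase 16.690
ΔCt(exponential phase) = 28.790 − 16.680 = 12.110
ΔCt(stationary phase) = 32.715 − 16.690 = 16.025
ΔΔCt = 16.025 − 12.110 = 3.915
Fold change = 2^(−3.915) = 0.0663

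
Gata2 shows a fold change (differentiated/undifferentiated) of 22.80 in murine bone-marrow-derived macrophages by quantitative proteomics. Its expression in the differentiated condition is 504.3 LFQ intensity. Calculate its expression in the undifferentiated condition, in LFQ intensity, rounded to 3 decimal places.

undifferentiated expression = 504.3 / 22.80 = 22.118

22.118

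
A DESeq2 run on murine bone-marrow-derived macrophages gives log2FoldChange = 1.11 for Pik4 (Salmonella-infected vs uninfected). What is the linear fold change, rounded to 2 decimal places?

2.16

Fold change = 2^(1.11) = 2.158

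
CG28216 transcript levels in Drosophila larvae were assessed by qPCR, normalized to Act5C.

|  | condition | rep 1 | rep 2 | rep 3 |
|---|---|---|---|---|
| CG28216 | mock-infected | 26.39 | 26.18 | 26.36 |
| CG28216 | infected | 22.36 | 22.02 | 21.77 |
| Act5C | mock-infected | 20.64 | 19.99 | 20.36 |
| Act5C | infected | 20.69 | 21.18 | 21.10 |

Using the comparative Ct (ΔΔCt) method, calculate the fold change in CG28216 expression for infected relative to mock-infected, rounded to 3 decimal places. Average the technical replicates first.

Mean Ct: CG28216 mock-infected 26.310; CG28216 infected 22.050; Act5C mock-infected 20.330; Act5C infected 20.990
ΔCt(mock-infected) = 26.310 − 20.330 = 5.980
ΔCt(infected) = 22.050 − 20.990 = 1.060
ΔΔCt = 1.060 − 5.980 = -4.920
Fold change = 2^(−(-4.920)) = 2^4.920 = 30.2738

30.274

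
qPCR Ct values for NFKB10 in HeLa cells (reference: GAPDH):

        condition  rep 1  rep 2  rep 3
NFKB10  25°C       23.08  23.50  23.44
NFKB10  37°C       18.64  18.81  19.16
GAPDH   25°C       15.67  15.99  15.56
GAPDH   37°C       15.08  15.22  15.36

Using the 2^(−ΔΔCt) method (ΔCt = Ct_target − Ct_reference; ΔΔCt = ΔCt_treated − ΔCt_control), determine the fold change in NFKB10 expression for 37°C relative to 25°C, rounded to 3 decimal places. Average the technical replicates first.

Mean Ct: NFKB10 25°C 23.340; NFKB10 37°C 18.870; GAPDH 25°C 15.740; GAPDH 37°C 15.220
ΔCt(25°C) = 23.340 − 15.740 = 7.600
ΔCt(37°C) = 18.870 − 15.220 = 3.650
ΔΔCt = 3.650 − 7.600 = -3.950
Fold change = 2^(−(-3.950)) = 2^3.950 = 15.4550

15.455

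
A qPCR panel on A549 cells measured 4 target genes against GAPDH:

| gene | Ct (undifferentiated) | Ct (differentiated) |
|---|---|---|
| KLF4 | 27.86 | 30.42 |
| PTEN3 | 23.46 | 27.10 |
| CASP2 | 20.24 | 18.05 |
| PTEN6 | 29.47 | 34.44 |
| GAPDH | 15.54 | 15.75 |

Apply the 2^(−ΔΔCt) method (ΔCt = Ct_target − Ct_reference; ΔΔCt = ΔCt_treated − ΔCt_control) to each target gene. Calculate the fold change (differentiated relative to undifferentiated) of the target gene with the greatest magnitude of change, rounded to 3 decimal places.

KLF4: ΔΔCt = (30.42−15.75) − (27.86−15.54) = 14.67 − 12.32 = 2.35; fold change = 2^-2.35 = 0.196
PTEN3: ΔΔCt = (27.10−15.75) − (23.46−15.54) = 11.35 − 7.92 = 3.43; fold change = 2^-3.43 = 0.093
CASP2: ΔΔCt = (18.05−15.75) − (20.24−15.54) = 2.30 − 4.70 = -2.40; fold change = 2^2.40 = 5.278
PTEN6: ΔΔCt = (34.44−15.75) − (29.47−15.54) = 18.69 − 13.93 = 4.76; fold change = 2^-4.76 = 0.037
PTEN6 has the largest |ΔΔCt| = 4.76.

0.037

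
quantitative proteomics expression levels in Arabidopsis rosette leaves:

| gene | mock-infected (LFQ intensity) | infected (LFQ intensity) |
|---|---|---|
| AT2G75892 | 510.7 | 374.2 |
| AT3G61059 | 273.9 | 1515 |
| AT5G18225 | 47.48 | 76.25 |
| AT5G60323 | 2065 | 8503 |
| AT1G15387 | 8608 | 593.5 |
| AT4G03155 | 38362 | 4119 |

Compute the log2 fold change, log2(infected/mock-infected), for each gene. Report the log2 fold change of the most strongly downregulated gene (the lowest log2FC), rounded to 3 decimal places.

log2(374.2/510.7) = -0.449  (AT2G75892)
log2(1515/273.9) = 2.468  (AT3G61059)
log2(76.25/47.48) = 0.683  (AT5G18225)
log2(8503/2065) = 2.042  (AT5G60323)
log2(593.5/8608) = -3.858  (AT1G15387)
log2(4119/38362) = -3.219  (AT4G03155)
AT1G15387 is most strongly downregulated.

-3.858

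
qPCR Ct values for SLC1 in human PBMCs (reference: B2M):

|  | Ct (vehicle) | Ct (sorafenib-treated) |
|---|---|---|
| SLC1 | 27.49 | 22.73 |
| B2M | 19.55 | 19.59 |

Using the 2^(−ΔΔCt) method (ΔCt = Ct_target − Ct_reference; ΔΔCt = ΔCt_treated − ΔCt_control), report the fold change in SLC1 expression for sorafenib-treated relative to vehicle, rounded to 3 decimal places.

ΔCt(vehicle) = 27.490 − 19.550 = 7.940
ΔCt(sorafenib-treated) = 22.730 − 19.590 = 3.140
ΔΔCt = 3.140 − 7.940 = -4.800
Fold change = 2^(−(-4.800)) = 2^4.800 = 27.8576

27.858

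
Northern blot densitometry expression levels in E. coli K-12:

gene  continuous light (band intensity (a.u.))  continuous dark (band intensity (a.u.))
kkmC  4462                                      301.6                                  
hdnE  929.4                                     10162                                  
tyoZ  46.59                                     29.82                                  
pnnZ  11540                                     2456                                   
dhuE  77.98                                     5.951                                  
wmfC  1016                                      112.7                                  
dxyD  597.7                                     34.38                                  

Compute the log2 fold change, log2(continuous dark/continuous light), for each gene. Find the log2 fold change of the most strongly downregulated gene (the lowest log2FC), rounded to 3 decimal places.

log2(301.6/4462) = -3.887  (kkmC)
log2(10162/929.4) = 3.451  (hdnE)
log2(29.82/46.59) = -0.644  (tyoZ)
log2(2456/11540) = -2.232  (pnnZ)
log2(5.951/77.98) = -3.712  (dhuE)
log2(112.7/1016) = -3.172  (wmfC)
log2(34.38/597.7) = -4.120  (dxyD)
dxyD is most strongly downregulated.

-4.120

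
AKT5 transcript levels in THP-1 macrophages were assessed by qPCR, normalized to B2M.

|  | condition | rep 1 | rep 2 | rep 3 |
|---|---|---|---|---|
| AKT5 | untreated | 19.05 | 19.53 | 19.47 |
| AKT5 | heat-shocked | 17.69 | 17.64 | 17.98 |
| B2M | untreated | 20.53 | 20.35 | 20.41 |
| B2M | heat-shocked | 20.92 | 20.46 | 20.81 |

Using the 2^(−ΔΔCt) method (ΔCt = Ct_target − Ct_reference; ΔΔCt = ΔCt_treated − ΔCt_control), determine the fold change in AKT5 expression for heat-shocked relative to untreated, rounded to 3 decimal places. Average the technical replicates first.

3.681

Mean Ct: AKT5 untreated 19.350; AKT5 heat-shocked 17.770; B2M untreated 20.430; B2M heat-shocked 20.730
ΔCt(untreated) = 19.350 − 20.430 = -1.080
ΔCt(heat-shocked) = 17.770 − 20.730 = -2.960
ΔΔCt = -2.960 − (-1.080) = -1.880
Fold change = 2^(−(-1.880)) = 2^1.880 = 3.6808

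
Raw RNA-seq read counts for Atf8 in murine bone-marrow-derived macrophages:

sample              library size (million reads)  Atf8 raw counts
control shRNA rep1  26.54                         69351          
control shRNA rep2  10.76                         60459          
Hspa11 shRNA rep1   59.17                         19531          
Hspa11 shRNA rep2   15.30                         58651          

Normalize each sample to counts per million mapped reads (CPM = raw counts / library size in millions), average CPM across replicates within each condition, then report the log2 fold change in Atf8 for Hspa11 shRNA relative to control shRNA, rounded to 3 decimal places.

CPM(control shRNA rep1) = 69351 / 26.54 = 2613.0746
CPM(control shRNA rep2) = 60459 / 10.76 = 5618.8662
CPM(Hspa11 shRNA rep1) = 19531 / 59.17 = 330.0828
CPM(Hspa11 shRNA rep2) = 58651 / 15.30 = 3833.3987
mean CPM(control shRNA) = 4115.9704; mean CPM(Hspa11 shRNA) = 2081.7408
Fold change = 2081.7408 / 4115.9704 = 0.50577
log2(0.50577) = -0.9834

-0.983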